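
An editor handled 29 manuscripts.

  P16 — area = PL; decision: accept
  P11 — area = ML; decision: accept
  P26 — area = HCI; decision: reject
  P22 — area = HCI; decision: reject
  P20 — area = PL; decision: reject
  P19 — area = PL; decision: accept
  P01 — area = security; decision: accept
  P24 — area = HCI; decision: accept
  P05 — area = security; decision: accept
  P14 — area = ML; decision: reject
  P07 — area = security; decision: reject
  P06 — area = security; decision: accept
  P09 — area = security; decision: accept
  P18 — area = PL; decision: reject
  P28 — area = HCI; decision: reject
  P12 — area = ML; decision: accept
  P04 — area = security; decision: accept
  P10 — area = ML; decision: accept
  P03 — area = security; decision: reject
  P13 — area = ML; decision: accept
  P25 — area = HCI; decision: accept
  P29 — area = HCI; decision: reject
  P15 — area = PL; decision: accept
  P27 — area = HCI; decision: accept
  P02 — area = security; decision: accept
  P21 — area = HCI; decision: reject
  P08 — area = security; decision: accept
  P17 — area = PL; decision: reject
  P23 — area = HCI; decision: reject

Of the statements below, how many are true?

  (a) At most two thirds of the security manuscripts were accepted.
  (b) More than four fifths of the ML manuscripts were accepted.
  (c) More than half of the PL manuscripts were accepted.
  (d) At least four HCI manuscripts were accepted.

(a) security: |A| = 9, |A ∩ B| = 7; needs |A ∩ B| / |A| ≤ 2/3 — false.
(b) ML: |A| = 5, |A ∩ B| = 4; needs |A ∩ B| / |A| > 4/5 — false.
(c) PL: |A| = 6, |A ∩ B| = 3; needs |A ∩ B| > |A ∖ B| — false.
(d) HCI: |A| = 9, |A ∩ B| = 3; needs |A ∩ B| ≥ 4 — false.

0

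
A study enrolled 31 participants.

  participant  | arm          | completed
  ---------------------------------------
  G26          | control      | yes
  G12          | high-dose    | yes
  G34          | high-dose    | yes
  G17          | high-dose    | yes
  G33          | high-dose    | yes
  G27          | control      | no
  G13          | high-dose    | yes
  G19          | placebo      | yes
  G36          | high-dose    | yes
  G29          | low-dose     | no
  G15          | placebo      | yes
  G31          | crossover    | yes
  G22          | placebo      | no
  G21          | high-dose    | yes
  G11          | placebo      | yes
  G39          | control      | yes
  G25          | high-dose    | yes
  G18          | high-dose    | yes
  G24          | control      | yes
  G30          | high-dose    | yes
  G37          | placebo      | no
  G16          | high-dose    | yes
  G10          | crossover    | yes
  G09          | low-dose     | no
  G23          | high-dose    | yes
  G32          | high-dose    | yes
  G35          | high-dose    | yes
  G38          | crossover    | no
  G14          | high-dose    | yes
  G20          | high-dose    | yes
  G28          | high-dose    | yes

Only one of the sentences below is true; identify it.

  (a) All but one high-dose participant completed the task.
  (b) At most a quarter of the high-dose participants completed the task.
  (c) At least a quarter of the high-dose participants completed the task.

|A| = 17, |A ∩ B| = 17, |A ∖ B| = 0.
(a) requires |A ∖ B| = 1: false.
(b) requires |A ∩ B| / |A| ≤ 1/4: false.
(c) requires |A ∩ B| / |A| ≥ 1/4: true.

(c)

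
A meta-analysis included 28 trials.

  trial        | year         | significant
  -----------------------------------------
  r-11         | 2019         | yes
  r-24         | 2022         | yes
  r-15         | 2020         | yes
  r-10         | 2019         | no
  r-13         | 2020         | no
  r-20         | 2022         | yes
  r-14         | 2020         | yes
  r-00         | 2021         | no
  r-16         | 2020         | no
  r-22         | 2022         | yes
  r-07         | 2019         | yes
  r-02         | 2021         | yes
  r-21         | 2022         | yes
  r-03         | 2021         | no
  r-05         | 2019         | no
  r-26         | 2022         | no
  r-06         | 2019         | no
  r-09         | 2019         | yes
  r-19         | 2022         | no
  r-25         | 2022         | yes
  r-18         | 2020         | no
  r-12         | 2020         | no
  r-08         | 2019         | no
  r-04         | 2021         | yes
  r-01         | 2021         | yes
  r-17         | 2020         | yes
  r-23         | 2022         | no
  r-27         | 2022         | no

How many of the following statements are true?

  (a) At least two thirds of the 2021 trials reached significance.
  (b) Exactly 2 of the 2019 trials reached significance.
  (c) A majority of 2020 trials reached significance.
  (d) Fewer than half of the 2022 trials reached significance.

(a) 2021: |A| = 5, |A ∩ B| = 3; needs |A ∩ B| / |A| ≥ 2/3 — false.
(b) 2019: |A| = 7, |A ∩ B| = 3; needs |A ∩ B| = 2 — false.
(c) 2020: |A| = 7, |A ∩ B| = 3; needs |A ∩ B| > |A ∖ B| — false.
(d) 2022: |A| = 9, |A ∩ B| = 5; needs |A ∩ B| < |A ∖ B| — false.

0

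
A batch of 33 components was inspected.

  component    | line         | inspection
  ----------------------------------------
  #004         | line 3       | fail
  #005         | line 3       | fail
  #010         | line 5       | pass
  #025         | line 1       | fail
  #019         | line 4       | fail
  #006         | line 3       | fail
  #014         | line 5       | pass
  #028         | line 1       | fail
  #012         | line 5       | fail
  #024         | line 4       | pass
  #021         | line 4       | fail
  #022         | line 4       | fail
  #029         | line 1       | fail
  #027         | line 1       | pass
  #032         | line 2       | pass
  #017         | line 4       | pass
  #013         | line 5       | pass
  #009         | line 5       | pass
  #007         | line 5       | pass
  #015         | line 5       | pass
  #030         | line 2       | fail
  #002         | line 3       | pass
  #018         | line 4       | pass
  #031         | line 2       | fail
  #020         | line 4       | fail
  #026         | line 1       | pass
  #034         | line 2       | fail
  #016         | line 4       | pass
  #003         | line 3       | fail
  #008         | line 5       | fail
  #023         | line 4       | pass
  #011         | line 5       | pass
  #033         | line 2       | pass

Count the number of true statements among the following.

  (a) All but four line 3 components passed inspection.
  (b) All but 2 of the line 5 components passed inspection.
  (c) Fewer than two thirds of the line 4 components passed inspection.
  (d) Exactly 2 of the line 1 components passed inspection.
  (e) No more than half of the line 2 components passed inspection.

5

(a) line 3: |A| = 5, |A ∩ B| = 1; needs |A ∖ B| = 4 — true.
(b) line 5: |A| = 9, |A ∩ B| = 7; needs |A ∖ B| = 2 — true.
(c) line 4: |A| = 9, |A ∩ B| = 5; needs |A ∩ B| / |A| < 2/3 — true.
(d) line 1: |A| = 5, |A ∩ B| = 2; needs |A ∩ B| = 2 — true.
(e) line 2: |A| = 5, |A ∩ B| = 2; needs |A ∩ B| ≤ |A ∖ B| — true.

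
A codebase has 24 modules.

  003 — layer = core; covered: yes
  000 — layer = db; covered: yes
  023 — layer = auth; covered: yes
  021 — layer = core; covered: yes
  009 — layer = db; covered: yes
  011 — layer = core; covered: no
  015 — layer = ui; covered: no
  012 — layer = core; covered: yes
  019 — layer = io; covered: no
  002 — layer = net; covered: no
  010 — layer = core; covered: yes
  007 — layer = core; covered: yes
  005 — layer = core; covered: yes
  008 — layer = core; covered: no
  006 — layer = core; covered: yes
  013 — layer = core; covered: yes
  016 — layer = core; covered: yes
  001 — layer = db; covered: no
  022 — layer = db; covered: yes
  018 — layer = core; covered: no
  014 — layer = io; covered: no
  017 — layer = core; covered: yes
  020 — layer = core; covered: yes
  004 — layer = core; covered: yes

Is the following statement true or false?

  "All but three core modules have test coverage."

Truth condition: |A ∖ B| = 3.
|A| = 15, |A ∩ B| = 12, |A ∖ B| = 3.
|A ∖ B| = 3, so the statement is true.

True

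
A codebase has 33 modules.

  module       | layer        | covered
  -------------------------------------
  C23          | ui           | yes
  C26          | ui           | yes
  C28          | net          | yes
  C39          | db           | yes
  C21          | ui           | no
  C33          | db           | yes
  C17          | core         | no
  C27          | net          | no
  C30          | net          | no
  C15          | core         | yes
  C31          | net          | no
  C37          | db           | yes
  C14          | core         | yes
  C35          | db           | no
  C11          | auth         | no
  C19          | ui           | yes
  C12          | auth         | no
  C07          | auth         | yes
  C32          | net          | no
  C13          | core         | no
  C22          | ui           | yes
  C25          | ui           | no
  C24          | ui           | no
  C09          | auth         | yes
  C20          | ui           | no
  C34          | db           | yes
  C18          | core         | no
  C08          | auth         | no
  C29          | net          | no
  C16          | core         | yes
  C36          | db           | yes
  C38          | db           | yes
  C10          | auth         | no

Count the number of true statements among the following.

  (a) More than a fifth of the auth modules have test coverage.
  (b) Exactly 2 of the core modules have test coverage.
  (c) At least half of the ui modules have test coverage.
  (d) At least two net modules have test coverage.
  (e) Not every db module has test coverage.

3

(a) auth: |A| = 6, |A ∩ B| = 2; needs |A ∩ B| / |A| > 1/5 — true.
(b) core: |A| = 6, |A ∩ B| = 3; needs |A ∩ B| = 2 — false.
(c) ui: |A| = 8, |A ∩ B| = 4; needs |A ∩ B| ≥ |A ∖ B| — true.
(d) net: |A| = 6, |A ∩ B| = 1; needs |A ∩ B| ≥ 2 — false.
(e) db: |A| = 7, |A ∩ B| = 6; needs A ⊄ B (|A ∖ B| ≥ 1) — true.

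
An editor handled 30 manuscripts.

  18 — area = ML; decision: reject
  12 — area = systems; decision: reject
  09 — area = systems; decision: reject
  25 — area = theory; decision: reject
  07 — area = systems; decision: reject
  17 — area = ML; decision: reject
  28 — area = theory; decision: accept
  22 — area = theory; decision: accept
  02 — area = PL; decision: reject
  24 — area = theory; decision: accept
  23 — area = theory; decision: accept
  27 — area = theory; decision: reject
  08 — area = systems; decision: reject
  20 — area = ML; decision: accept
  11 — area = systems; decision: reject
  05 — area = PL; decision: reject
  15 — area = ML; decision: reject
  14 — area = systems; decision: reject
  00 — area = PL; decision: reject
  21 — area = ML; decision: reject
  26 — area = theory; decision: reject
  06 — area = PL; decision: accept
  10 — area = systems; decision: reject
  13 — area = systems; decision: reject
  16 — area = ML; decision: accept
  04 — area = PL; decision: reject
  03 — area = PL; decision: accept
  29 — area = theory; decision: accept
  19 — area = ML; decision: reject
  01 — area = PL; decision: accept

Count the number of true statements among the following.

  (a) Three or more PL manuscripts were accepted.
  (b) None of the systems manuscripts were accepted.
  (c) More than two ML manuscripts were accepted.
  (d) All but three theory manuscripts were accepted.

3

(a) PL: |A| = 7, |A ∩ B| = 3; needs |A ∩ B| ≥ 3 — true.
(b) systems: |A| = 8, |A ∩ B| = 0; needs A ∩ B = ∅ (|A ∩ B| = 0) — true.
(c) ML: |A| = 7, |A ∩ B| = 2; needs |A ∩ B| > 2 — false.
(d) theory: |A| = 8, |A ∩ B| = 5; needs |A ∖ B| = 3 — true.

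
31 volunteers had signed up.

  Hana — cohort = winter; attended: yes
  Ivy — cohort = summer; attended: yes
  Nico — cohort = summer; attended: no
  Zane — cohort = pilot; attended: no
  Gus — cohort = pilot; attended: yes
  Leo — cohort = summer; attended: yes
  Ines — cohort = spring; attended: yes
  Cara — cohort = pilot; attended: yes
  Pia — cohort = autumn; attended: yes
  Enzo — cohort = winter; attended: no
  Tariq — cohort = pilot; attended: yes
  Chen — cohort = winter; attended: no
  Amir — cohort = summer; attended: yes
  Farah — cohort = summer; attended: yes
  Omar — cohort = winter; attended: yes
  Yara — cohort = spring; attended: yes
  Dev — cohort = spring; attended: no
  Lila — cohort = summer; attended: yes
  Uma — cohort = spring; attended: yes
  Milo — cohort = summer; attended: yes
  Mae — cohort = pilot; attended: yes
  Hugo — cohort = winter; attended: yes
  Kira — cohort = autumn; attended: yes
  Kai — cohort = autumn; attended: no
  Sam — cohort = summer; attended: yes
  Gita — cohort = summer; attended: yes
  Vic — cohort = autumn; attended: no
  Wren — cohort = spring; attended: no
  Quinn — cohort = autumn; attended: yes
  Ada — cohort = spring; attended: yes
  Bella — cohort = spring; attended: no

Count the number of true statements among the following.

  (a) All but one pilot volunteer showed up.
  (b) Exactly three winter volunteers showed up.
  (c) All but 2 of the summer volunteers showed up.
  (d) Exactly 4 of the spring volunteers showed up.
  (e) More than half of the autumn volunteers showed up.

(a) pilot: |A| = 5, |A ∩ B| = 4; needs |A ∖ B| = 1 — true.
(b) winter: |A| = 5, |A ∩ B| = 3; needs |A ∩ B| = 3 — true.
(c) summer: |A| = 9, |A ∩ B| = 8; needs |A ∖ B| = 2 — false.
(d) spring: |A| = 7, |A ∩ B| = 4; needs |A ∩ B| = 4 — true.
(e) autumn: |A| = 5, |A ∩ B| = 3; needs |A ∩ B| > |A ∖ B| — true.

4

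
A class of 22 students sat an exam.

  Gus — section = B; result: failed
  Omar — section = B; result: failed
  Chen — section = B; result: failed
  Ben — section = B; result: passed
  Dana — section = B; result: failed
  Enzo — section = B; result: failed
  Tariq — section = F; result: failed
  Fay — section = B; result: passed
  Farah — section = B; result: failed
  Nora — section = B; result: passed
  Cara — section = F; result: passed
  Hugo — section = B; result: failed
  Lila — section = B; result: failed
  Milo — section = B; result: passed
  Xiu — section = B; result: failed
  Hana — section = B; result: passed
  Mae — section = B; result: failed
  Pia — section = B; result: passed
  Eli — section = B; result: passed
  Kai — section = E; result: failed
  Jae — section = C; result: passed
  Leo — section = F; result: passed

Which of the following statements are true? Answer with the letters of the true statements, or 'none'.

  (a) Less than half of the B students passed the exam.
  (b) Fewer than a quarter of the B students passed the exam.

(a)

|A| = 17, |A ∩ B| = 7, |A ∖ B| = 10.
(a) |A ∩ B| < |A ∖ B|: holds.
(b) |A ∩ B| / |A| < 1/4: fails.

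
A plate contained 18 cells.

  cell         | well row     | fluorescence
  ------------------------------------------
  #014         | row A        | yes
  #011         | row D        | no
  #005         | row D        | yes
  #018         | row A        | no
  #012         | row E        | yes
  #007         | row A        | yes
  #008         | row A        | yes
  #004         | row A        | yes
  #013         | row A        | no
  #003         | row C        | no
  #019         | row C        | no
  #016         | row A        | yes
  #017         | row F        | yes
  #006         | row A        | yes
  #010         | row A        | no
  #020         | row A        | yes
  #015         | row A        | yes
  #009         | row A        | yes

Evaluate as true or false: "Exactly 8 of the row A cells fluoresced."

Truth condition: |A ∩ B| = 8.
A (the restrictor) = {#014, #018, #007, #008, #004, #013, #016, #006, #010, #020, #015, #009}, |A| = 12.
A ∩ B = {#014, #007, #008, #004, #016, #006, #020, #015, #009}, so |A ∩ B| = 9.
|A ∩ B| = 9, so the statement is false.

False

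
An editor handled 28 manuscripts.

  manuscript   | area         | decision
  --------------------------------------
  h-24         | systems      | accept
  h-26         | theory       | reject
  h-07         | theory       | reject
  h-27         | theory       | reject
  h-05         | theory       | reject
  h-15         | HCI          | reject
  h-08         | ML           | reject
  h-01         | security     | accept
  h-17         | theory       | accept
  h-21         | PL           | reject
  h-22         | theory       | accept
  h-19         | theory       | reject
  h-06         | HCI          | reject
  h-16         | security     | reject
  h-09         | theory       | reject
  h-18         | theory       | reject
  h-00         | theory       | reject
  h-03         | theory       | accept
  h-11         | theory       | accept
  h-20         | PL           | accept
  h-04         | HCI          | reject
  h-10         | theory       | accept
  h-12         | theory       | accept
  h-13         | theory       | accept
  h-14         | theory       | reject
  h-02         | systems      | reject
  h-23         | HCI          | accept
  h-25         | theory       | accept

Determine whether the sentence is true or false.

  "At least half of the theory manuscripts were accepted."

Truth condition: |A ∩ B| ≥ |A ∖ B|.
|A| = 17, |A ∩ B| = 8, |A ∖ B| = 9.
8 < 9, so the statement is false.

False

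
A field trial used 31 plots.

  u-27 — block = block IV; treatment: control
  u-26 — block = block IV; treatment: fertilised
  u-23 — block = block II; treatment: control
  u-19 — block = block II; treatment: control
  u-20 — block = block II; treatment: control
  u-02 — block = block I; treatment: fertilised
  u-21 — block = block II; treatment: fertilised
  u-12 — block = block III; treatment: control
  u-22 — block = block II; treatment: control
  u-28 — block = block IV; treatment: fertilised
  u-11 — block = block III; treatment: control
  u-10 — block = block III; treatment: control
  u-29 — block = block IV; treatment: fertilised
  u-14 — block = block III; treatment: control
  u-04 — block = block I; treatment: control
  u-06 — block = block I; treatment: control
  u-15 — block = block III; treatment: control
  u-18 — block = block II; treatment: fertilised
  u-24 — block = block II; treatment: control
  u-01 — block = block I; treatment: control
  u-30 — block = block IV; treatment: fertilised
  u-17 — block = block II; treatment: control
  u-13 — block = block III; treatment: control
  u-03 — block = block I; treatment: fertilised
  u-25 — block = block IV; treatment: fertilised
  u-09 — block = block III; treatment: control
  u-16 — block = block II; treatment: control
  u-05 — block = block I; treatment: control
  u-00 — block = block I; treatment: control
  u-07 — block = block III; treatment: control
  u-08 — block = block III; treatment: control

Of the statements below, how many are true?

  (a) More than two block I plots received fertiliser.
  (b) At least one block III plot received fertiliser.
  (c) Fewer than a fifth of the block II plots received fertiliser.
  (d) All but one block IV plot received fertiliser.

1

(a) block I: |A| = 7, |A ∩ B| = 2; needs |A ∩ B| > 2 — false.
(b) block III: |A| = 9, |A ∩ B| = 0; needs A ∩ B ≠ ∅ (|A ∩ B| ≥ 1) — false.
(c) block II: |A| = 9, |A ∩ B| = 2; needs |A ∩ B| / |A| < 1/5 — false.
(d) block IV: |A| = 6, |A ∩ B| = 5; needs |A ∖ B| = 1 — true.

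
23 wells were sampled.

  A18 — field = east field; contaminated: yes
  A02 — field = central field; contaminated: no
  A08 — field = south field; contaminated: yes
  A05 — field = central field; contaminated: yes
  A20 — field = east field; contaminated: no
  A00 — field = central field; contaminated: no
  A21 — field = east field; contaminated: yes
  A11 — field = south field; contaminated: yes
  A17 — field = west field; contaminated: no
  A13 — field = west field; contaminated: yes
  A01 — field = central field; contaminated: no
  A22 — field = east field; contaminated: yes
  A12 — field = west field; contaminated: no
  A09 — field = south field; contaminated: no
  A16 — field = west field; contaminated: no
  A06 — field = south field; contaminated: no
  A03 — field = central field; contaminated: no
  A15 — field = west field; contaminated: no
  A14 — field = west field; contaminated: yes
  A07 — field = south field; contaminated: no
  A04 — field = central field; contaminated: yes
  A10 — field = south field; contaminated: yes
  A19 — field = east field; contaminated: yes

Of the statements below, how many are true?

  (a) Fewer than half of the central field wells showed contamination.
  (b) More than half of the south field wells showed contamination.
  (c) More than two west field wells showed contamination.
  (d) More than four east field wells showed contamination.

(a) central field: |A| = 6, |A ∩ B| = 2; needs |A ∩ B| < |A ∖ B| — true.
(b) south field: |A| = 6, |A ∩ B| = 3; needs |A ∩ B| > |A ∖ B| — false.
(c) west field: |A| = 6, |A ∩ B| = 2; needs |A ∩ B| > 2 — false.
(d) east field: |A| = 5, |A ∩ B| = 4; needs |A ∩ B| > 4 — false.

1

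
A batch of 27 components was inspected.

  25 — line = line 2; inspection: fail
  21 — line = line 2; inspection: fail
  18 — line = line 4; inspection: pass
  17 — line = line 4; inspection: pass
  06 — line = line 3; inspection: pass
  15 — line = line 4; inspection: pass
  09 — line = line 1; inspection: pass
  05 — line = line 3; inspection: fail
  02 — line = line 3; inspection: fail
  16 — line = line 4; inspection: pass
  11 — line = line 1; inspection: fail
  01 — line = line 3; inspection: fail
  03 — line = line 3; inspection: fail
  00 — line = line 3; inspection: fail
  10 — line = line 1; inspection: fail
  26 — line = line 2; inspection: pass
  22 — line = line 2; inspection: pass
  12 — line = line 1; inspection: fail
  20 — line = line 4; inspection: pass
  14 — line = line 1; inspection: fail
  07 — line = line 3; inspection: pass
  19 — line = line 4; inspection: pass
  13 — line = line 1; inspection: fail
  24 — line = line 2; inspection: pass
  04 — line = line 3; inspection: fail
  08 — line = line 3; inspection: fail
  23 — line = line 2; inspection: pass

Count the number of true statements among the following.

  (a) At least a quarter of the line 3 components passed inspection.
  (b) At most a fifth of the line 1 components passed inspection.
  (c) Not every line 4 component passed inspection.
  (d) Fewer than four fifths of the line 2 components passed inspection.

(a) line 3: |A| = 9, |A ∩ B| = 2; needs |A ∩ B| / |A| ≥ 1/4 — false.
(b) line 1: |A| = 6, |A ∩ B| = 1; needs |A ∩ B| / |A| ≤ 1/5 — true.
(c) line 4: |A| = 6, |A ∩ B| = 6; needs A ⊄ B (|A ∖ B| ≥ 1) — false.
(d) line 2: |A| = 6, |A ∩ B| = 4; needs |A ∩ B| / |A| < 4/5 — true.

2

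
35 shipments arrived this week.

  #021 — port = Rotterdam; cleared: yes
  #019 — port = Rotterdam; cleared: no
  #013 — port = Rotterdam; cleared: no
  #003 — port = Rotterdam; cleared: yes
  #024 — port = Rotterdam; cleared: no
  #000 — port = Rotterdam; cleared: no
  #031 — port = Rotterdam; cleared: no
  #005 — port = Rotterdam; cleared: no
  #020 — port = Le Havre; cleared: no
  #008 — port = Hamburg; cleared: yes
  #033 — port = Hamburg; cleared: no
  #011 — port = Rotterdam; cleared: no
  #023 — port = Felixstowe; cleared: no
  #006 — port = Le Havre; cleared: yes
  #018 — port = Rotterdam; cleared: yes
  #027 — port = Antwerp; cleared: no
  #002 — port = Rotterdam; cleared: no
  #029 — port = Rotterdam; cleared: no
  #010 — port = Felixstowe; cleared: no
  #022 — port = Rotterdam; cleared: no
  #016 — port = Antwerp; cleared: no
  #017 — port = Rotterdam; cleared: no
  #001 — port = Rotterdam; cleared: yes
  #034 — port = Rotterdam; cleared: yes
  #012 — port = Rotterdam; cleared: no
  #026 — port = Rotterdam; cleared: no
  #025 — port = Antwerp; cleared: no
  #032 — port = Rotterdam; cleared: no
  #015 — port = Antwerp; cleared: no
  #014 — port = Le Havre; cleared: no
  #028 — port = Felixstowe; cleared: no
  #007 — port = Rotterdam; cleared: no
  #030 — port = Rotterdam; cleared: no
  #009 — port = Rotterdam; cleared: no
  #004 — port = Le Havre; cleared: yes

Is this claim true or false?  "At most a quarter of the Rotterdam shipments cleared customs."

True

Truth condition: |A ∩ B| / |A| ≤ 1/4.
|A| = 22, |A ∩ B| = 5, |A ∖ B| = 17.
|A ∩ B|/|A| = 5/22, so the statement is true.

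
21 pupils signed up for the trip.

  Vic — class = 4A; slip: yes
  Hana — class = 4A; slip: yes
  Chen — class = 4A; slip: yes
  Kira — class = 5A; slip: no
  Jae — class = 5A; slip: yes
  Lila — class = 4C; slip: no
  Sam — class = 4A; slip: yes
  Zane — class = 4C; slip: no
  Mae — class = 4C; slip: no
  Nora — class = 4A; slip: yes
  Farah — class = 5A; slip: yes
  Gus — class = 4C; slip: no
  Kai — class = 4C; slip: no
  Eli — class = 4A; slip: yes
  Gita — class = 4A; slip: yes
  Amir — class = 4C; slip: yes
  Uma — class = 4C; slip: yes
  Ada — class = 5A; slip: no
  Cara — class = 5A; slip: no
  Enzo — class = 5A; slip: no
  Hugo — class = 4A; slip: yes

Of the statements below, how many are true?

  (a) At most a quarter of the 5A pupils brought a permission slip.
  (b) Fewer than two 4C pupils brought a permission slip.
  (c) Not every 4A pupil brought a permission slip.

(a) 5A: |A| = 6, |A ∩ B| = 2; needs |A ∩ B| / |A| ≤ 1/4 — false.
(b) 4C: |A| = 7, |A ∩ B| = 2; needs |A ∩ B| < 2 — false.
(c) 4A: |A| = 8, |A ∩ B| = 8; needs A ⊄ B (|A ∖ B| ≥ 1) — false.

0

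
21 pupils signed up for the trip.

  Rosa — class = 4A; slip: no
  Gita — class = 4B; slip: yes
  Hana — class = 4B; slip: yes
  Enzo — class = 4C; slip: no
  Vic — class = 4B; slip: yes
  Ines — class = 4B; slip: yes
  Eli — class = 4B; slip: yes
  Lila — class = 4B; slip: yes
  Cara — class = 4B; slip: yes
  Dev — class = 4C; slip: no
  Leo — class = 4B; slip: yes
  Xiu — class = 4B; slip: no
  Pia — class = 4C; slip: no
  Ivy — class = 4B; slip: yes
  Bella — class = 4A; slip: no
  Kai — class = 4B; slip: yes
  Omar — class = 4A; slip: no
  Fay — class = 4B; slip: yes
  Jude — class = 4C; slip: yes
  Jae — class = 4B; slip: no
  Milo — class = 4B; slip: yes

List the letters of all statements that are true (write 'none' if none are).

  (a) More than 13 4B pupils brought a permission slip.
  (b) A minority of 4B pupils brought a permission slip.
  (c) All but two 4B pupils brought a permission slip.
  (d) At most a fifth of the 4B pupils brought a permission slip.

|A| = 14, |A ∩ B| = 12, |A ∖ B| = 2.
(a) |A ∩ B| > 13: fails.
(b) |A ∩ B| < |A ∖ B|: fails.
(c) |A ∖ B| = 2: holds.
(d) |A ∩ B| / |A| ≤ 1/5: fails.

(c)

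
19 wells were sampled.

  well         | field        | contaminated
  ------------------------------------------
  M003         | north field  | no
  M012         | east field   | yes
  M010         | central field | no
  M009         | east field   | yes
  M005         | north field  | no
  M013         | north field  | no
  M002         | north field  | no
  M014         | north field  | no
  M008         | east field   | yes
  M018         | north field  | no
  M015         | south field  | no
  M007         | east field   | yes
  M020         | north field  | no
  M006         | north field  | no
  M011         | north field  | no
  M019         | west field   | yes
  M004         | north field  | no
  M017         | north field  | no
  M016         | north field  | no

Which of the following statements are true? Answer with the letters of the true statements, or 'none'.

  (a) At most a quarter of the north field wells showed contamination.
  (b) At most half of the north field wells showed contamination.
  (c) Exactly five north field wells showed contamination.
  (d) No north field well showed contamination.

(a), (b), (d)

|A| = 12, |A ∩ B| = 0, |A ∖ B| = 12.
(a) |A ∩ B| / |A| ≤ 1/4: holds.
(b) |A ∩ B| ≤ |A ∖ B|: holds.
(c) |A ∩ B| = 5: fails.
(d) A ∩ B = ∅ (|A ∩ B| = 0): holds.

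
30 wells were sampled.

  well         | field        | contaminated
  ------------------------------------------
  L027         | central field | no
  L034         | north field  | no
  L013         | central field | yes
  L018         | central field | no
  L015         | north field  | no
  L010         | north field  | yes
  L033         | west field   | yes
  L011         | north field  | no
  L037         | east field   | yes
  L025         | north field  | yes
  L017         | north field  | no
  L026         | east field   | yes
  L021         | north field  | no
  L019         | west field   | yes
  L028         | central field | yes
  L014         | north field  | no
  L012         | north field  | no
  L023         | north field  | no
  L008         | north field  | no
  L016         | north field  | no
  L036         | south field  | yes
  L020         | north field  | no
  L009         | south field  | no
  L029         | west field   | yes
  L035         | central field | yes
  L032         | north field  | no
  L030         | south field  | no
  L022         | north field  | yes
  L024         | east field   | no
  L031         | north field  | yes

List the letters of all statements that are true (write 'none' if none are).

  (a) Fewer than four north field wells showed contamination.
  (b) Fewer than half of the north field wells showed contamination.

|A| = 16, |A ∩ B| = 4, |A ∖ B| = 12.
(a) |A ∩ B| < 4: fails.
(b) |A ∩ B| < |A ∖ B|: holds.

(b)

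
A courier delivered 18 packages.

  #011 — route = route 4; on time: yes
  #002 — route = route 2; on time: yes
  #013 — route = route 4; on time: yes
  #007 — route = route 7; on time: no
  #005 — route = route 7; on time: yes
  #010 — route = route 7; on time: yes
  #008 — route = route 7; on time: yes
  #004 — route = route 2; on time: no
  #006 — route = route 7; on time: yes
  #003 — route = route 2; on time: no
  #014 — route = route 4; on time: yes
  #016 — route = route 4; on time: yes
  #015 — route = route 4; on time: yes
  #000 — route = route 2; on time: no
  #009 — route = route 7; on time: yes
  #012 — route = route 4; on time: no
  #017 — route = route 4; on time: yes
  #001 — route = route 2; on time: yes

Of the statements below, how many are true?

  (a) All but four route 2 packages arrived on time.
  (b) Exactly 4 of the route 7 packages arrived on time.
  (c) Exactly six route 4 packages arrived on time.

(a) route 2: |A| = 5, |A ∩ B| = 2; needs |A ∖ B| = 4 — false.
(b) route 7: |A| = 6, |A ∩ B| = 5; needs |A ∩ B| = 4 — false.
(c) route 4: |A| = 7, |A ∩ B| = 6; needs |A ∩ B| = 6 — true.

1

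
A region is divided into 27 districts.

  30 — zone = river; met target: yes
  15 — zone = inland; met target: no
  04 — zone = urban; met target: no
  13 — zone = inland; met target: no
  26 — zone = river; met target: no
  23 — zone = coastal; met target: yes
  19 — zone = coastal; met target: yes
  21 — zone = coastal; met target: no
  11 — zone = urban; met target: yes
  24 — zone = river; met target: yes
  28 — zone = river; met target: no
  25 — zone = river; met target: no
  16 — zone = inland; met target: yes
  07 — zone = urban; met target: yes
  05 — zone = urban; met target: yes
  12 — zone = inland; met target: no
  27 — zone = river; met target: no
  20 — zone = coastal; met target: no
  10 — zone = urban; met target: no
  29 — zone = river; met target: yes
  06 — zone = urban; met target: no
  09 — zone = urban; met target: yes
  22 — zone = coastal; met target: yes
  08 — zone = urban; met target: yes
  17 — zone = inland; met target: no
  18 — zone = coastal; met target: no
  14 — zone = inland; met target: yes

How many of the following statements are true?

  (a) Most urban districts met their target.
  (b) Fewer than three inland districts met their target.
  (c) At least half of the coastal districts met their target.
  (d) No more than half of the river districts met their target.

4

(a) urban: |A| = 8, |A ∩ B| = 5; needs |A ∩ B| > |A ∖ B| — true.
(b) inland: |A| = 6, |A ∩ B| = 2; needs |A ∩ B| < 3 — true.
(c) coastal: |A| = 6, |A ∩ B| = 3; needs |A ∩ B| ≥ |A ∖ B| — true.
(d) river: |A| = 7, |A ∩ B| = 3; needs |A ∩ B| ≤ |A ∖ B| — true.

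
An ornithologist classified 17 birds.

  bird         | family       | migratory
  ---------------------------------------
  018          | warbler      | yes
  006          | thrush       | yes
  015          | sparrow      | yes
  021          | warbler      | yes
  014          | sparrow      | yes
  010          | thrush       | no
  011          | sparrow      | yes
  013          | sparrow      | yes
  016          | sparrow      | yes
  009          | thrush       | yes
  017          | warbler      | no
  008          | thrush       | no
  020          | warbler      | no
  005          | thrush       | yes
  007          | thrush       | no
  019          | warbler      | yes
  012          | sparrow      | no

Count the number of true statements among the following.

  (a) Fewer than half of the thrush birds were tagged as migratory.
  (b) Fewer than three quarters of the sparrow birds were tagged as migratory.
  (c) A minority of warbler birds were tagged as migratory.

0

(a) thrush: |A| = 6, |A ∩ B| = 3; needs |A ∩ B| < |A ∖ B| — false.
(b) sparrow: |A| = 6, |A ∩ B| = 5; needs |A ∩ B| / |A| < 3/4 — false.
(c) warbler: |A| = 5, |A ∩ B| = 3; needs |A ∩ B| < |A ∖ B| — false.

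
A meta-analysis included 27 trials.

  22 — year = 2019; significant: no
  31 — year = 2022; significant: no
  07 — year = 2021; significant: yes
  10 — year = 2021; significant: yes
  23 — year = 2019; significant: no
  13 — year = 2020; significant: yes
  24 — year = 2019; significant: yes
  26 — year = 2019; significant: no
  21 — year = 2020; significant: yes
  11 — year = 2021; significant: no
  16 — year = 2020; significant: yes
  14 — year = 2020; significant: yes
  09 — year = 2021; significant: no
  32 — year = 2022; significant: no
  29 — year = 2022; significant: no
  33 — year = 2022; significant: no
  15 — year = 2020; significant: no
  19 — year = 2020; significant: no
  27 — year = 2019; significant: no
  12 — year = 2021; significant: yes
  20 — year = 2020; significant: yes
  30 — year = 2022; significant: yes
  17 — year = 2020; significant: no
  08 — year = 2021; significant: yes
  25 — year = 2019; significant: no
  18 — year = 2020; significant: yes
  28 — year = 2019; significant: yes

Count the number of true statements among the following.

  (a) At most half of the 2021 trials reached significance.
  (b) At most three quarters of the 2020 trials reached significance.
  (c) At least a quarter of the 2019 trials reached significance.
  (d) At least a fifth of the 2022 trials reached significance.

(a) 2021: |A| = 6, |A ∩ B| = 4; needs |A ∩ B| ≤ |A ∖ B| — false.
(b) 2020: |A| = 9, |A ∩ B| = 6; needs |A ∩ B| / |A| ≤ 3/4 — true.
(c) 2019: |A| = 7, |A ∩ B| = 2; needs |A ∩ B| / |A| ≥ 1/4 — true.
(d) 2022: |A| = 5, |A ∩ B| = 1; needs |A ∩ B| / |A| ≥ 1/5 — true.

3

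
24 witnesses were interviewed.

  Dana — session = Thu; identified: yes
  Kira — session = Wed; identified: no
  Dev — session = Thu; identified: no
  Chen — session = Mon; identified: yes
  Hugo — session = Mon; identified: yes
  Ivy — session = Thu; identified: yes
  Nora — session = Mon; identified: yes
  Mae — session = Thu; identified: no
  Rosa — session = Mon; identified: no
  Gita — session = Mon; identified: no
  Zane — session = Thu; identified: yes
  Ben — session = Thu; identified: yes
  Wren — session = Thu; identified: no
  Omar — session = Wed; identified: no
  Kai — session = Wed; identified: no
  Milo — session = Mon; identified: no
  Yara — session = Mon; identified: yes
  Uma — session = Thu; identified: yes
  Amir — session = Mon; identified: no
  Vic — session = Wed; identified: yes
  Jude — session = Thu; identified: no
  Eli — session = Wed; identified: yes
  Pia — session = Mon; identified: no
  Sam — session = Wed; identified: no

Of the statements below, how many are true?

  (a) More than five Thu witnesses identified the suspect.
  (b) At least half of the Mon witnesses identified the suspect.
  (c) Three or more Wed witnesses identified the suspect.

0

(a) Thu: |A| = 9, |A ∩ B| = 5; needs |A ∩ B| > 5 — false.
(b) Mon: |A| = 9, |A ∩ B| = 4; needs |A ∩ B| ≥ |A ∖ B| — false.
(c) Wed: |A| = 6, |A ∩ B| = 2; needs |A ∩ B| ≥ 3 — false.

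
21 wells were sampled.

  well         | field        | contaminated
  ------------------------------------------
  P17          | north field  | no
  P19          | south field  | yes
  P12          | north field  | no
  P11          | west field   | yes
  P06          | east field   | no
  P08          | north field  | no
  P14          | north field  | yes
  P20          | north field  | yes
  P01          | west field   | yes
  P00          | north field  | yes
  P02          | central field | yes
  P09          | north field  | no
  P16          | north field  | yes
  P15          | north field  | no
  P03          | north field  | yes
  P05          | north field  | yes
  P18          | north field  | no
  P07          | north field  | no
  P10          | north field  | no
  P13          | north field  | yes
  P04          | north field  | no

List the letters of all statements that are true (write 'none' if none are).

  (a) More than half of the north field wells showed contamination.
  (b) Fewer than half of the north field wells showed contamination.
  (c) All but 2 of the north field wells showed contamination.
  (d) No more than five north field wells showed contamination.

(b)

|A| = 16, |A ∩ B| = 7, |A ∖ B| = 9.
(a) |A ∩ B| > |A ∖ B|: fails.
(b) |A ∩ B| < |A ∖ B|: holds.
(c) |A ∖ B| = 2: fails.
(d) |A ∩ B| ≤ 5: fails.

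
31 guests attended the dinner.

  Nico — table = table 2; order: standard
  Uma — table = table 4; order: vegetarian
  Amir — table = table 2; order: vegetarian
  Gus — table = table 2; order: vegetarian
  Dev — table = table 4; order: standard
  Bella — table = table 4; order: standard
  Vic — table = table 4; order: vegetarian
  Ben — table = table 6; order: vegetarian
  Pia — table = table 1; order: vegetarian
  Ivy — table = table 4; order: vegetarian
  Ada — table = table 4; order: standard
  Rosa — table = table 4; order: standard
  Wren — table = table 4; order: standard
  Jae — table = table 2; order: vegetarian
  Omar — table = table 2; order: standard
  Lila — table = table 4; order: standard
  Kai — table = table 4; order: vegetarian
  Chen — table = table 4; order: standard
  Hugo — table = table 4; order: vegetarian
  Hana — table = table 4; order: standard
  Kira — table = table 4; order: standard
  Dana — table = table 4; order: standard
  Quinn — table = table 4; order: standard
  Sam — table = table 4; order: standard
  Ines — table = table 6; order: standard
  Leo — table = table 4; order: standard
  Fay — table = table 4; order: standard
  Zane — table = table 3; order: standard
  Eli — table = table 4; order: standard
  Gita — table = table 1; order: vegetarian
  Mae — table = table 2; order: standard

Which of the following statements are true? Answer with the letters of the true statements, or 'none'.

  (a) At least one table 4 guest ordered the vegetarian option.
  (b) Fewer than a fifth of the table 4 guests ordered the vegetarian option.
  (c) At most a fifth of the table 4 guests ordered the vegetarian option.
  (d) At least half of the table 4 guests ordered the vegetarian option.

(a)

|A| = 20, |A ∩ B| = 5, |A ∖ B| = 15.
(a) A ∩ B ≠ ∅ (|A ∩ B| ≥ 1): holds.
(b) |A ∩ B| / |A| < 1/5: fails.
(c) |A ∩ B| / |A| ≤ 1/5: fails.
(d) |A ∩ B| ≥ |A ∖ B|: fails.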